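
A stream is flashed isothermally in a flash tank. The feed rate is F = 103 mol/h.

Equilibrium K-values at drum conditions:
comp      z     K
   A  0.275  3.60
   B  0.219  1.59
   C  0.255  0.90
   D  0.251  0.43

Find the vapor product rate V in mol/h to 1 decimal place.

Let ψ = V/F and solve Σ zᵢ(Kᵢ−1)/(1+ψ(Kᵢ−1)) = 0.
Check two-phase: ΣzᵢKᵢ = 1.676 > 1 and Σzᵢ/Kᵢ = 1.081 > 1, so g(0) = 0.676 > 0 and g(1) = -0.081 < 0.
Newton iteration, ψ⁰ = 0.6:
  ψ = 0.600: g = 0.1302, g' = -0.516 → ψ = 0.852
  ψ = 0.852: g = 0.0023, g' = -0.525 → ψ = 0.856
Converged at ψ = 0.856.
Then V = ψ·F = 0.8565·103 = 88.2 mol/h and L = F − V = 14.8 mol/h.

V = 88.2 mol/h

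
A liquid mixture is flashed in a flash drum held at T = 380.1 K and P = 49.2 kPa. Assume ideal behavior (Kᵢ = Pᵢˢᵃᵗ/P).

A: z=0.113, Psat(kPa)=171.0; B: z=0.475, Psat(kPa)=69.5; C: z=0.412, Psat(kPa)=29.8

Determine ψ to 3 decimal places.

ψ = 0.815

Raoult's law: Kᵢ = Pᵢˢᵃᵗ/P = Pᵢˢᵃᵗ/49.2.
  K_A = 171.0/49.2 = 3.47561, K_B = 69.5/49.2 = 1.41260, K_C = 29.8/49.2 = 0.60569
Material balance + equilibrium reduce to Σ zᵢ(Kᵢ−1)/(1+ψ(Kᵢ−1)) = 0.
Check two-phase: ΣzᵢKᵢ = 1.313 > 1 and Σzᵢ/Kᵢ = 1.049 > 1, so g(0) = 0.313 > 0 and g(1) = -0.049 < 0.
Newton–Raphson from ψ = 0.34:
  ψ = 0.340: g = 0.1362, g' = -0.352 → ψ = 0.727
  ψ = 0.727: g = 0.0229, g' = -0.262 → ψ = 0.815
Converged at ψ = 0.815.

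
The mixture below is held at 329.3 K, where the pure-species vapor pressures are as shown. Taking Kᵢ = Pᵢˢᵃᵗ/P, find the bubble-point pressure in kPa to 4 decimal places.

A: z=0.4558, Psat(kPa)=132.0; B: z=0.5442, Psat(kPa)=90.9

At the bubble point ψ → 0, so ΣzᵢKᵢ = 1 with Kᵢ = Pᵢˢᵃᵗ/P ⇒ P = ΣzᵢPᵢˢᵃᵗ.
P = 0.4558·132.0 + 0.5442·90.9 = 109.6334 kPa

Pbub = 109.6334 kPa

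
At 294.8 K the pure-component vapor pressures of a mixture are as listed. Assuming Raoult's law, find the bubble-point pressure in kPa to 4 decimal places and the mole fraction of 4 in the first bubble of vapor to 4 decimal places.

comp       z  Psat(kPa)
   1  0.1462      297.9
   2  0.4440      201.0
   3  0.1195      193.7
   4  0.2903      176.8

Pbub = 207.2692 kPa, y_4 = 0.2476

At the bubble point ψ → 0, so ΣzᵢKᵢ = 1 with Kᵢ = Pᵢˢᵃᵗ/P ⇒ P = ΣzᵢPᵢˢᵃᵗ.
P = 0.1462·297.9 + 0.4440·201.0 + 0.1195·193.7 + 0.2903·176.8 = 207.2692 kPa
yᵢ = zᵢPᵢˢᵃᵗ/P ⇒ y_4 = 0.2903·176.8/207.2692 = 0.2476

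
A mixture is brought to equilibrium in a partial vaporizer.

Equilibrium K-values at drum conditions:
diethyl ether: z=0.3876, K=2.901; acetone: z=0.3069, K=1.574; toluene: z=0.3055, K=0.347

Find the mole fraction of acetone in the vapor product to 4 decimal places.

y_acetone = 0.3318

Iterate (Newton) starting at V/F = 0.39:
  V/F = 0.3900: g = 0.29941, g' = -0.7639 → V/F = 0.7819
  V/F = 0.7819: g = 0.01029, g' = -0.8186 → V/F = 0.7945
  V/F = 0.7945: g = -0.00009, g' = -0.8326 → V/F = 0.7944
Converged at V/F = 0.7944.
Compositions from xᵢ = zᵢ/(1+V/F(Kᵢ−1)), yᵢ = Kᵢxᵢ:
  diethyl ether: x = 0.1544, y = 0.4479
  acetone: x = 0.2108, y = 0.3318
  toluene: x = 0.6348, y = 0.2203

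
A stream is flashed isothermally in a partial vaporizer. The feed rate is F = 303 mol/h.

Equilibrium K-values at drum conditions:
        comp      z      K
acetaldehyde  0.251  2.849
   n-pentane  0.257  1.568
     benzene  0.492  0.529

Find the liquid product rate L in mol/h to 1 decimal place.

L = 117.3 mol/h

Newton iteration, β⁰ = 0.5:
  β = 0.500: g = 0.0517, g' = -0.469 → β = 0.610
  β = 0.610: g = 0.0012, g' = -0.450 → β = 0.613
Converged at β = 0.613.
Then V = β·F = 0.6130·303 = 185.7 mol/h and L = F − V = 117.3 mol/h.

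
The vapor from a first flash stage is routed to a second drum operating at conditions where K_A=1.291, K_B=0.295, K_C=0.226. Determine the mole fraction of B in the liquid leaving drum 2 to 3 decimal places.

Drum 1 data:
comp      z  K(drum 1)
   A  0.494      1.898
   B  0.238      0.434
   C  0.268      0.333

Drum 1:
Newton–Raphson from ψ₁ = 0.41:
  ψ₁ = 0.410: g = -0.0972, g' = -0.568 → ψ₁ = 0.239
  ψ₁ = 0.239: g = -0.0031, g' = -0.541 → ψ₁ = 0.233
Converged at ψ₁ = 0.233.
Drum-1 compositions:
  A: x = 0.409, y = 0.775
  B: x = 0.274, y = 0.119
  C: x = 0.317, y = 0.106
Drum-2 feed = drum-1 vapor: z₂ = (0.7753, 0.1190, 0.1057).
Drum 2:
Let ψ₂ = V/F and solve Σ zᵢ(Kᵢ−1)/(1+ψ₂(Kᵢ−1)) = 0.
g(0) = ΣzᵢKᵢ − 1 = 0.060 and g(1) = 1 − Σzᵢ/Kᵢ = -0.471, so a root lies in (0, 1).
Iterate (Newton) starting at ψ₂ = 0.5:
  ψ₂ = 0.500: g = -0.0660, g' = -0.360 → ψ₂ = 0.316
  ψ₂ = 0.316: g = -0.0097, g' = -0.264 → ψ₂ = 0.280
  ψ₂ = 0.280: g = -0.0002, g' = -0.251 → ψ₂ = 0.279
Converged at ψ₂ = 0.279.
  A: x = 0.717, y = 0.926
  B: x = 0.148, y = 0.044
  C: x = 0.135, y = 0.030

x_B (drum 2) = 0.148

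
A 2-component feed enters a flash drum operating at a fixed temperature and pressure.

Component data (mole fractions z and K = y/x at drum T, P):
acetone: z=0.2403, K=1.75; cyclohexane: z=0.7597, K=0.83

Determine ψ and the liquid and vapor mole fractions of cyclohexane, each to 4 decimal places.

Material balance + equilibrium reduce to Σ zᵢ(Kᵢ−1)/(1+ψ(Kᵢ−1)) = 0.
g(0) = ΣzᵢKᵢ − 1 = 0.0511 and g(1) = 1 − Σzᵢ/Kᵢ = -0.0526, so a root lies in (0, 1).
Binary case is linear: z₁(K₁−1)(1+ψ(K₂−1)) + z₂(K₂−1)(1+ψ(K₁−1)) = 0
⇒ ψ = [z₁(K₁−1)+z₂(K₂−1)] / [−(K₁−1)(K₂−1)] = 0.05108/0.12750 = 0.4006
Compositions from xᵢ = zᵢ/(1+ψ(Kᵢ−1)), yᵢ = Kᵢxᵢ:
  acetone: x = 0.1848, y = 0.3234
  cyclohexane: x = 0.8152, y = 0.6766

ψ = 0.4006, x_cyclohexane = 0.8152, y_cyclohexane = 0.6766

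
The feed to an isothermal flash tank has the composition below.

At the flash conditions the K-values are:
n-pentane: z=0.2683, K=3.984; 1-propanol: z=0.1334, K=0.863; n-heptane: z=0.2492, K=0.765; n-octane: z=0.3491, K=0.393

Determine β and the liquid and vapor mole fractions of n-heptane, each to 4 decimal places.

Let β = V/F and solve Σ zᵢ(Kᵢ−1)/(1+β(Kᵢ−1)) = 0.
Feasibility: ΣzᵢKᵢ = 1.5119, Σzᵢ/Kᵢ = 1.4360 — both > 1, two phases present.
Iterate (Newton) starting at β = 0.34:
  β = 0.3400: g = 0.04759, g' = -0.8119 → β = 0.3986
  β = 0.3986: g = 0.00218, g' = -0.7418 → β = 0.4015
Converged at β = 0.4016.
Compositions from xᵢ = zᵢ/(1+β(Kᵢ−1)), yᵢ = Kᵢxᵢ:
  n-pentane: x = 0.1221, y = 0.4863
  1-propanol: x = 0.1412, y = 0.1218
  n-heptane: x = 0.2752, y = 0.2105
  n-octane: x = 0.4616, y = 0.1814

β = 0.4016, x_n-heptane = 0.2752, y_n-heptane = 0.2105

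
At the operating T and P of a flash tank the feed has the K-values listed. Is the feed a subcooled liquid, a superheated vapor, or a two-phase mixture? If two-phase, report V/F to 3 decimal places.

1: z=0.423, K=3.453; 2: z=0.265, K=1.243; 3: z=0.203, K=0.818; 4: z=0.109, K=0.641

superheated vapor

ΣzᵢKᵢ = 2.026; Σzᵢ/Kᵢ = 0.754.
Since Σzᵢ/Kᵢ < 1 the mixture is above its dew point — single vapor phase.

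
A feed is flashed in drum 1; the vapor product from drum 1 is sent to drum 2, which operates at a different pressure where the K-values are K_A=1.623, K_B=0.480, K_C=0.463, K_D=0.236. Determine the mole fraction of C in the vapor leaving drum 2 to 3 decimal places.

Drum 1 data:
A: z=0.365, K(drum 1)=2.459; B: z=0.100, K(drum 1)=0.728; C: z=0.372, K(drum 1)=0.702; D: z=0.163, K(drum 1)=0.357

Drum 1:
Rachford–Rice: g(ψ₁) = Σ zᵢ(Kᵢ−1)/(1+ψ₁(Kᵢ−1)) = 0.
Feasibility: ΣzᵢKᵢ = 1.290, Σzᵢ/Kᵢ = 1.272 — both > 1, two phases present.
Iterate (Newton) starting at ψ₁ = 0.5:
  ψ₁ = 0.500: g = -0.0083, g' = -0.462 → ψ₁ = 0.482
Converged at ψ₁ = 0.482.
Drum-1 compositions:
  A: x = 0.214, y = 0.527
  B: x = 0.115, y = 0.084
  C: x = 0.434, y = 0.305
  D: x = 0.236, y = 0.084
Drum-2 feed = drum-1 vapor: z₂ = (0.5269, 0.0838, 0.3050, 0.0843).
Drum 2:
Let ψ₂ = V/F and solve Σ zᵢ(Kᵢ−1)/(1+ψ₂(Kᵢ−1)) = 0.
g(0) = ΣzᵢKᵢ − 1 = 0.057 and g(1) = 1 − Σzᵢ/Kᵢ = -0.515, so a root lies in (0, 1).
Iterate (Newton) starting at ψ₂ = 0.5:
  ψ₂ = 0.500: g = -0.1367, g' = -0.454 → ψ₂ = 0.199
  ψ₂ = 0.199: g = -0.0157, g' = -0.369 → ψ₂ = 0.156
Converged at ψ₂ = 0.156.
  A: x = 0.480, y = 0.780
  B: x = 0.091, y = 0.044
  C: x = 0.333, y = 0.154
  D: x = 0.096, y = 0.023

y_C (drum 2) = 0.154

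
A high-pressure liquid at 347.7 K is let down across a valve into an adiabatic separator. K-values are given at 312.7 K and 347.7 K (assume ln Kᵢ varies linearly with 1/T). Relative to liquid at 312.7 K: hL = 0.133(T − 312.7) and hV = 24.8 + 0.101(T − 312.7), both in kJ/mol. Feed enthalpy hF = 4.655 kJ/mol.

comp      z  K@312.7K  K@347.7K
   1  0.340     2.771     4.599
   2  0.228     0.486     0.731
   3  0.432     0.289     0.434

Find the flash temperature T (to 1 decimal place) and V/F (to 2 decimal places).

T = 314.5 K, V/F = 0.18

Adiabatic flash: solve Rachford–Rice at each trial T, then check hF = ψ·hV(T) + (1−ψ)·hL(T).
  T = 312.7 K: K = (2.771, 0.486, 0.289), RR gives ψ = 0.155, H_out = 3.842 kJ/mol
  T = 347.7 K: K = (4.599, 0.731, 0.434), RR gives ψ = 0.530, H_out = 17.207 kJ/mol
  T = 330.2 K: K = (3.618, 0.603, 0.358), RR gives ψ = 0.352, H_out = 10.849 kJ/mol
  T = 321.4 K: K = (3.175, 0.542, 0.322), RR gives ψ = 0.259, H_out = 7.501 kJ/mol
  T = 317.0 K: K = (2.967, 0.513, 0.305), RR gives ψ = 0.208, H_out = 5.710 kJ/mol
  T = 314.9 K: K = (2.870, 0.500, 0.297), RR gives ψ = 0.183, H_out = 4.815 kJ/mol
Linear interpolation between T = 312.7 (H_out = 3.842) and T = 314.9 (H_out = 4.815) on hF = 4.655 gives T ≈ 314.5 K, at which ψ = 0.18.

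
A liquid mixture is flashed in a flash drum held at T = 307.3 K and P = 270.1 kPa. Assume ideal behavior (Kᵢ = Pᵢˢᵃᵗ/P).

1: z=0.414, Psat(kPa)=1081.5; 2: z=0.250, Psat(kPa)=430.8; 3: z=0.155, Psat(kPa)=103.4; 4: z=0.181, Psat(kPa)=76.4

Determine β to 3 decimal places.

Raoult's law: Kᵢ = Pᵢˢᵃᵗ/P = Pᵢˢᵃᵗ/270.1.
  K_1 = 1081.5/270.1 = 4.00407, K_2 = 430.8/270.1 = 1.59496, K_3 = 103.4/270.1 = 0.38282, K_4 = 76.4/270.1 = 0.28286
Let β = V/F and solve Σ zᵢ(Kᵢ−1)/(1+β(Kᵢ−1)) = 0.
g(0) = ΣzᵢKᵢ − 1 = 1.167 and g(1) = 1 − Σzᵢ/Kᵢ = -0.305, so a root lies in (0, 1).
Iterate (Newton) starting at β = 0.35:
  β = 0.350: g = 0.4340, g' = -1.210 → β = 0.709
  β = 0.709: g = 0.0682, g' = -0.997 → β = 0.777
  β = 0.777: g = -0.0023, g' = -1.070 → β = 0.775
Converged at β = 0.775.

β = 0.775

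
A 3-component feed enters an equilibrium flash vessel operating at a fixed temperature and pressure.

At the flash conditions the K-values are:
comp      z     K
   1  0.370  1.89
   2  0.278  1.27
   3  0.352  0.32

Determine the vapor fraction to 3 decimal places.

Rachford–Rice: g(ψ) = Σ zᵢ(Kᵢ−1)/(1+ψ(Kᵢ−1)) = 0.
g(0) = ΣzᵢKᵢ − 1 = 0.165 and g(1) = 1 − Σzᵢ/Kᵢ = -0.515, so a root lies in (0, 1).
Iterate (Newton) starting at ψ = 0.5:
  ψ = 0.500: g = -0.0686, g' = -0.530 → ψ = 0.370
  ψ = 0.370: g = -0.0041, g' = -0.473 → ψ = 0.362
Converged at ψ = 0.362.

ψ = 0.362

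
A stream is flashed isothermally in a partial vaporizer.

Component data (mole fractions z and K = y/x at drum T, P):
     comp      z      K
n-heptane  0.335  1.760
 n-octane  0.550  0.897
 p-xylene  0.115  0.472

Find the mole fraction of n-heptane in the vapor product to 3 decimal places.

y_n-heptane = 0.375

Let ψ = V/F and solve Σ zᵢ(Kᵢ−1)/(1+ψ(Kᵢ−1)) = 0.
Check two-phase: ΣzᵢKᵢ = 1.137 > 1 and Σzᵢ/Kᵢ = 1.047 > 1, so g(0) = 0.137 > 0 and g(1) = -0.047 < 0.
Newton iteration, ψ⁰ = 0.43:
  ψ = 0.430: g = 0.0541, g' = -0.170 → ψ = 0.748
  ψ = 0.748: g = 0.0006, g' = -0.173 → ψ = 0.751
Converged at ψ = 0.751.
Compositions from xᵢ = zᵢ/(1+ψ(Kᵢ−1)), yᵢ = Kᵢxᵢ:
  n-heptane: x = 0.213, y = 0.375
  n-octane: x = 0.596, y = 0.535
  p-xylene: x = 0.191, y = 0.090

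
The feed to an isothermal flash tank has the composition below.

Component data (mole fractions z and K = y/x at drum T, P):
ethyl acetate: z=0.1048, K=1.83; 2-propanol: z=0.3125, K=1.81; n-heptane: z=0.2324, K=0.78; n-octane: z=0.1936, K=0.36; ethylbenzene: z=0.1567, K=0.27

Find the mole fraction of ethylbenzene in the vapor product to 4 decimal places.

Material balance + equilibrium reduce to Σ zᵢ(Kᵢ−1)/(1+V/F(Kᵢ−1)) = 0.
Check two-phase: ΣzᵢKᵢ = 1.0507 > 1 and Σzᵢ/Kᵢ = 1.6460 > 1, so g(0) = 0.0507 > 0 and g(1) = -0.6460 < 0.
Iterate (Newton) starting at V/F = 0.5:
  V/F = 0.5000: g = -0.17817, g' = -0.5327 → V/F = 0.1655
  V/F = 0.1655: g = -0.02209, g' = -0.4346 → V/F = 0.1147
Converged at V/F = 0.1147.
Compositions from xᵢ = zᵢ/(1+V/F(Kᵢ−1)), yᵢ = Kᵢxᵢ:
  ethyl acetate: x = 0.0957, y = 0.1751
  2-propanol: x = 0.2859, y = 0.5175
  n-heptane: x = 0.2384, y = 0.1860
  n-octane: x = 0.2089, y = 0.0752
  ethylbenzene: x = 0.1710, y = 0.0462

y_ethylbenzene = 0.0462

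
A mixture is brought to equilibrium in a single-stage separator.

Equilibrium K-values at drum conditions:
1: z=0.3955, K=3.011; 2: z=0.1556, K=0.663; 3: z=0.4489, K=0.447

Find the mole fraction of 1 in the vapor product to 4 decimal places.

Material balance + equilibrium reduce to Σ zᵢ(Kᵢ−1)/(1+ψ(Kᵢ−1)) = 0.
Check two-phase: ΣzᵢKᵢ = 1.4947 > 1 and Σzᵢ/Kᵢ = 1.3703 > 1, so g(0) = 0.4947 > 0 and g(1) = -0.3703 < 0.
Newton–Raphson from ψ = 0.5:
  ψ = 0.5000: g = -0.00959, g' = -0.6855 → ψ = 0.4860
  ψ = 0.4860: g = 0.00004, g' = -0.6911 → ψ = 0.4861
Converged at ψ = 0.4861.
Compositions from xᵢ = zᵢ/(1+ψ(Kᵢ−1)), yᵢ = Kᵢxᵢ:
  1: x = 0.2000, y = 0.6022
  2: x = 0.1861, y = 0.1234
  3: x = 0.6139, y = 0.2744

y_1 = 0.6022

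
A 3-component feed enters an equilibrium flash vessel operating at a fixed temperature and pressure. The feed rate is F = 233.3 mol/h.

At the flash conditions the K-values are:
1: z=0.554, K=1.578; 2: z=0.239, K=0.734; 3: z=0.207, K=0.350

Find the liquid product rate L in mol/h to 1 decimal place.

L = 134.5 mol/h

Let ψ = V/F and solve Σ zᵢ(Kᵢ−1)/(1+ψ(Kᵢ−1)) = 0.
g(0) = ΣzᵢKᵢ − 1 = 0.122 and g(1) = 1 − Σzᵢ/Kᵢ = -0.268, so a root lies in (0, 1).
Newton iteration, ψ⁰ = 0.5:
  ψ = 0.500: g = -0.0242, g' = -0.326 → ψ = 0.426
  ψ = 0.426: g = -0.0007, g' = -0.308 → ψ = 0.423
Converged at ψ = 0.423.
Then V = ψ·F = 0.4233·233.3 = 98.8 mol/h and L = F − V = 134.5 mol/h.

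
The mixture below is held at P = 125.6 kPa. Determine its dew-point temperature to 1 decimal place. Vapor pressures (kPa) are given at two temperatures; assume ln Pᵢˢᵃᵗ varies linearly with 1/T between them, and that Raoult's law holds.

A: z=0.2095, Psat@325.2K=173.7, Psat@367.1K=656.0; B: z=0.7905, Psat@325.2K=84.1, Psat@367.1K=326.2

T = 333.3 K

Dew-point temperature: Σzᵢ·P/Pᵢˢᵃᵗ(T) = 1. Interpolate ln Pᵢˢᵃᵗ = aᵢ + bᵢ/T.
  T = 325.2 K: ΣzᵢP/Pᵢˢᵃᵗ = 1.3321
  T = 367.1 K: ΣzᵢP/Pᵢˢᵃᵗ = 0.3445
  T = 346.1 K: ΣzᵢP/Pᵢˢᵃᵗ = 0.6513
  T = 335.6 K: ΣzᵢP/Pᵢˢᵃᵗ = 0.9227
  T = 330.4 K: ΣzᵢP/Pᵢˢᵃᵗ = 1.1054
  T = 333.0 K: ΣzᵢP/Pᵢˢᵃᵗ = 1.0092
Interpolating between 333.0 K and 335.6 K gives T ≈ 333.3 K.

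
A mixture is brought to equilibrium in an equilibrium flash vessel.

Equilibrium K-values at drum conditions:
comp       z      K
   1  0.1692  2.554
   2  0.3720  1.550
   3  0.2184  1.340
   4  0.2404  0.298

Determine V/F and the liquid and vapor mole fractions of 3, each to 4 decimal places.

Rachford–Rice: g(V/F) = Σ zᵢ(Kᵢ−1)/(1+V/F(Kᵢ−1)) = 0.
Check two-phase: ΣzᵢKᵢ = 1.3730 > 1 and Σzᵢ/Kᵢ = 1.2759 > 1, so g(0) = 0.3730 > 0 and g(1) = -0.2759 < 0.
Newton–Raphson from V/F = 0.39:
  V/F = 0.3900: g = 0.16536, g' = -0.4790 → V/F = 0.7352
  V/F = 0.7352: g = -0.02095, g' = -0.6682 → V/F = 0.7039
  V/F = 0.7039: g = -0.00060, g' = -0.6310 → V/F = 0.7029
Converged at V/F = 0.7029.
Compositions from xᵢ = zᵢ/(1+V/F(Kᵢ−1)), yᵢ = Kᵢxᵢ:
  1: x = 0.0809, y = 0.2065
  2: x = 0.2683, y = 0.4158
  3: x = 0.1763, y = 0.2362
  4: x = 0.4746, y = 0.1414

V/F = 0.7029, x_3 = 0.1763, y_3 = 0.2362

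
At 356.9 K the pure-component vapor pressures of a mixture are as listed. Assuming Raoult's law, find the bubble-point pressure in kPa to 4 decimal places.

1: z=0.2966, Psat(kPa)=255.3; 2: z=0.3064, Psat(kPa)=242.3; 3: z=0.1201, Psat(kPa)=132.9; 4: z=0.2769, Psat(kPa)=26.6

At the bubble point ψ → 0, so ΣzᵢKᵢ = 1 with Kᵢ = Pᵢˢᵃᵗ/P ⇒ P = ΣzᵢPᵢˢᵃᵗ.
P = 0.2966·255.3 + 0.3064·242.3 + 0.1201·132.9 + 0.2769·26.6 = 173.2895 kPa

Pbub = 173.2895 kPa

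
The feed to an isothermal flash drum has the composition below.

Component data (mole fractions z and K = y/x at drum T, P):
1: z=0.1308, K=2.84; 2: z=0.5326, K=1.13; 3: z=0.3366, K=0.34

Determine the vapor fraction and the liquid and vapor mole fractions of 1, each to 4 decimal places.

ψ = 0.1719, x_1 = 0.0994, y_1 = 0.2822

Newton iteration, ψ⁰ = 0.5:
  ψ = 0.5000: g = -0.14121, g' = -0.4547 → ψ = 0.1894
  ψ = 0.1894: g = -0.00786, g' = -0.4436 → ψ = 0.1717
  ψ = 0.1717: g = 0.00006, g' = -0.4508 → ψ = 0.1719
Converged at ψ = 0.1719.
Compositions from xᵢ = zᵢ/(1+ψ(Kᵢ−1)), yᵢ = Kᵢxᵢ:
  1: x = 0.0994, y = 0.2822
  2: x = 0.5210, y = 0.5887
  3: x = 0.3797, y = 0.1291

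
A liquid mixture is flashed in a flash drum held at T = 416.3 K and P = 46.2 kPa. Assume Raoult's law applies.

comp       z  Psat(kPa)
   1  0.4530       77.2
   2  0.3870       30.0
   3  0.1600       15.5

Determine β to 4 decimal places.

β = 0.1982

Raoult's law: Kᵢ = Pᵢˢᵃᵗ/P = Pᵢˢᵃᵗ/46.2.
  K_1 = 77.2/46.2 = 1.670996, K_2 = 30.0/46.2 = 0.649351, K_3 = 15.5/46.2 = 0.335498
Newton iteration, β⁰ = 0.67:
  β = 0.6700: g = -0.15932, g' = -0.4079 → β = 0.2794
  β = 0.2794: g = -0.02503, g' = -0.3097 → β = 0.1986
  β = 0.1986: g = -0.00012, g' = -0.3075 → β = 0.1982
Converged at β = 0.1982.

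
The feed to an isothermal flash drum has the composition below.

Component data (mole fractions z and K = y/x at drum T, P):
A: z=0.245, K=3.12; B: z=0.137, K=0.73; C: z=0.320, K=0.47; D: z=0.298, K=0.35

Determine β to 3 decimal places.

β = 0.104

Rachford–Rice: g(β) = Σ zᵢ(Kᵢ−1)/(1+β(Kᵢ−1)) = 0.
g(0) = ΣzᵢKᵢ − 1 = 0.119 and g(1) = 1 − Σzᵢ/Kᵢ = -0.798, so a root lies in (0, 1).
Iterate (Newton) starting at β = 0.5:
  β = 0.500: g = -0.3083, g' = -0.716 → β = 0.069
  β = 0.069: g = 0.0365, g' = -1.083 → β = 0.103
  β = 0.103: g = 0.0015, g' = -0.998 → β = 0.104
Converged at β = 0.104.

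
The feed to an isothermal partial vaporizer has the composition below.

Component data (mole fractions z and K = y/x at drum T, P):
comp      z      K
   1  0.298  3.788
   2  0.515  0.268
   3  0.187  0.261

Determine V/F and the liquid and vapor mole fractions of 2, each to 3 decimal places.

V/F = 0.154, x_2 = 0.581, y_2 = 0.156

Newton iteration, V/F⁰ = 0.48:
  V/F = 0.480: g = -0.4400, g' = -1.325 → V/F = 0.148
  V/F = 0.148: g = 0.0104, g' = -1.637 → V/F = 0.154
Converged at V/F = 0.154.
Compositions from xᵢ = zᵢ/(1+V/F(Kᵢ−1)), yᵢ = Kᵢxᵢ:
  1: x = 0.208, y = 0.789
  2: x = 0.581, y = 0.156
  3: x = 0.211, y = 0.055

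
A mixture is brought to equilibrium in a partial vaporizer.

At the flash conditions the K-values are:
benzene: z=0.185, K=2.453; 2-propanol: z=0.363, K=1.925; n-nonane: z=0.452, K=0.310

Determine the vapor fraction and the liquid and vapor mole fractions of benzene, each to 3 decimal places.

Rachford–Rice: g(ψ) = Σ zᵢ(Kᵢ−1)/(1+ψ(Kᵢ−1)) = 0.
Feasibility: ΣzᵢKᵢ = 1.293, Σzᵢ/Kᵢ = 1.722 — both > 1, two phases present.
Newton–Raphson from ψ = 0.61:
  ψ = 0.610: g = -0.1814, g' = -0.878 → ψ = 0.403
  ψ = 0.403: g = -0.0182, g' = -0.733 → ψ = 0.379
Converged at ψ = 0.379.
Compositions from xᵢ = zᵢ/(1+ψ(Kᵢ−1)), yᵢ = Kᵢxᵢ:
  benzene: x = 0.119, y = 0.293
  2-propanol: x = 0.269, y = 0.518
  n-nonane: x = 0.612, y = 0.190

ψ = 0.379, x_benzene = 0.119, y_benzene = 0.293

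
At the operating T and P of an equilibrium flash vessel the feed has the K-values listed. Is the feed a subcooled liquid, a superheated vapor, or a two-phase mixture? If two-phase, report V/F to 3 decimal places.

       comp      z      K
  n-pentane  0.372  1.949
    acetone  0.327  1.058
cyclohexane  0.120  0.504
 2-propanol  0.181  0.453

two-phase, V/F = 0.635

ΣzᵢKᵢ = 1.213; Σzᵢ/Kᵢ = 1.138.
Both exceed 1, so a two-phase solution exists.
Iterate (Newton) starting at ψ = 0.5:
  ψ = 0.500: g = 0.0424, g' = -0.310 → ψ = 0.637
  ψ = 0.637: g = -0.0006, g' = -0.322 → ψ = 0.635
Converged at ψ = 0.635.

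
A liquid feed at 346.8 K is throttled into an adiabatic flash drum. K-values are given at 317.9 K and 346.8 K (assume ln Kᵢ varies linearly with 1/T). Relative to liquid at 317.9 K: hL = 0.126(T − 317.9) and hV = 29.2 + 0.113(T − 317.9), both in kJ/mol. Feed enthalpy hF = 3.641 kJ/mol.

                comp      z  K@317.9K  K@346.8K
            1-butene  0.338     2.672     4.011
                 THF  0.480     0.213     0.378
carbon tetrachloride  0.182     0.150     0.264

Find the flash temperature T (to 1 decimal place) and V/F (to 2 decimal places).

Adiabatic flash: solve Rachford–Rice at each trial T, then check hF = ψ·hV(T) + (1−ψ)·hL(T).
  T = 317.9 K: K = (2.672, 0.213, 0.150), RR gives ψ = 0.024, H_out = 0.709 kJ/mol
  T = 346.8 K: K = (4.011, 0.378, 0.264), RR gives ψ = 0.297, H_out = 12.194 kJ/mol
  T = 332.4 K: K = (3.305, 0.288, 0.202), RR gives ψ = 0.172, H_out = 6.813 kJ/mol
  T = 325.1 K: K = (2.977, 0.248, 0.174), RR gives ψ = 0.103, H_out = 3.897 kJ/mol
  T = 321.5 K: K = (2.822, 0.230, 0.162), RR gives ψ = 0.065, H_out = 2.353 kJ/mol
  T = 323.3 K: K = (2.899, 0.239, 0.168), RR gives ψ = 0.084, H_out = 3.136 kJ/mol
Linear interpolation between T = 323.3 (H_out = 3.136) and T = 325.1 (H_out = 3.897) on hF = 3.641 gives T ≈ 324.5 K, at which ψ = 0.10.

T = 324.5 K, V/F = 0.10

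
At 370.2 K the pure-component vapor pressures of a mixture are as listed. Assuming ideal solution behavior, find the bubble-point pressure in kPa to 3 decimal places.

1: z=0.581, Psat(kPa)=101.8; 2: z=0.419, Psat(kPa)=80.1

Pbub = 92.708 kPa

At the bubble point ψ → 0, so ΣzᵢKᵢ = 1 with Kᵢ = Pᵢˢᵃᵗ/P ⇒ P = ΣzᵢPᵢˢᵃᵗ.
P = 0.581·101.8 + 0.419·80.1 = 92.708 kPa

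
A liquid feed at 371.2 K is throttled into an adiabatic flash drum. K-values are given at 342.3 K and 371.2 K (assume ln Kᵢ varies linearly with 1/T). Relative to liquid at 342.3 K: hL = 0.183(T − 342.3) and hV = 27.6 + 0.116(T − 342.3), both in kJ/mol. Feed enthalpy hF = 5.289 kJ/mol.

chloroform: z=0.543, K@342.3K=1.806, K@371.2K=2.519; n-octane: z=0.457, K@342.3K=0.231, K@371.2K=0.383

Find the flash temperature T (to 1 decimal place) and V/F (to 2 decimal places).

Adiabatic flash: solve Rachford–Rice at each trial T, then check hF = ψ·hV(T) + (1−ψ)·hL(T).
  T = 342.3 K: K = (1.806, 0.231), RR gives ψ = 0.139, H_out = 3.840 kJ/mol
  T = 371.2 K: K = (2.519, 0.383), RR gives ψ = 0.579, H_out = 20.153 kJ/mol
  T = 356.8 K: K = (2.149, 0.301), RR gives ψ = 0.379, H_out = 12.737 kJ/mol
  T = 349.6 K: K = (1.975, 0.265), RR gives ψ = 0.269, H_out = 8.640 kJ/mol
  T = 346.0 K: K = (1.890, 0.248), RR gives ψ = 0.208, H_out = 6.380 kJ/mol
  T = 344.1 K: K = (1.847, 0.239), RR gives ψ = 0.174, H_out = 5.107 kJ/mol
Linear interpolation between T = 344.1 (H_out = 5.107) and T = 346.0 (H_out = 6.380) on hF = 5.289 gives T ≈ 344.4 K, at which ψ = 0.18.

T = 344.4 K, V/F = 0.18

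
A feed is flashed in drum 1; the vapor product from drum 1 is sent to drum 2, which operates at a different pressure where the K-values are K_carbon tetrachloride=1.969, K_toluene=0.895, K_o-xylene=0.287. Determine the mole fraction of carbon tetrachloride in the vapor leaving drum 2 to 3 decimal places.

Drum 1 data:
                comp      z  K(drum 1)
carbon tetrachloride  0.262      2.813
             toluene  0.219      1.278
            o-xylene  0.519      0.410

Drum 1:
Let ψ₁ = V/F and solve Σ zᵢ(Kᵢ−1)/(1+ψ₁(Kᵢ−1)) = 0.
Check two-phase: ΣzᵢKᵢ = 1.230 > 1 and Σzᵢ/Kᵢ = 1.530 > 1, so g(0) = 0.230 > 0 and g(1) = -0.530 < 0.
Iterate (Newton) starting at ψ₁ = 0.49:
  ψ₁ = 0.490: g = -0.1256, g' = -0.612 → ψ₁ = 0.285
  ψ₁ = 0.285: g = 0.0016, g' = -0.650 → ψ₁ = 0.287
Converged at ψ₁ = 0.287.
Drum-1 compositions:
  carbon tetrachloride: x = 0.172, y = 0.485
  toluene: x = 0.203, y = 0.259
  o-xylene: x = 0.625, y = 0.256
Drum-2 feed = drum-1 vapor: z₂ = (0.4846, 0.2592, 0.2562).
Drum 2:
Let ψ₂ = V/F and solve Σ zᵢ(Kᵢ−1)/(1+ψ₂(Kᵢ−1)) = 0.
g(0) = ΣzᵢKᵢ − 1 = 0.260 and g(1) = 1 − Σzᵢ/Kᵢ = -0.428, so a root lies in (0, 1).
Newton–Raphson from ψ₂ = 0.5:
  ψ₂ = 0.500: g = 0.0037, g' = -0.524 → ψ₂ = 0.507
Converged at ψ₂ = 0.507.
  carbon tetrachloride: x = 0.325, y = 0.640
  toluene: x = 0.274, y = 0.245
  o-xylene: x = 0.401, y = 0.115

y_carbon tetrachloride (drum 2) = 0.640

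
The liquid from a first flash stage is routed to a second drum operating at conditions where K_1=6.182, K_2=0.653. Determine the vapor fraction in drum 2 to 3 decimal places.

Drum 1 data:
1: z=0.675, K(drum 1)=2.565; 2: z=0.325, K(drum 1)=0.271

V/F (drum 2) = 0.784

Drum 1:
Newton iteration, ψ₁⁰ = 0.66:
  ψ₁ = 0.660: g = 0.0630, g' = -1.042 → ψ₁ = 0.720
  ψ₁ = 0.720: g = -0.0025, g' = -1.132 → ψ₁ = 0.718
Converged at ψ₁ = 0.718.
Drum-1 compositions:
  1: x = 0.318, y = 0.815
  2: x = 0.682, y = 0.185
Drum-2 feed = drum-1 liquid: z₂ = (0.3178, 0.6822).
Drum 2:
Let ψ₂ = V/F and solve Σ zᵢ(Kᵢ−1)/(1+ψ₂(Kᵢ−1)) = 0.
Feasibility: ΣzᵢKᵢ = 2.410, Σzᵢ/Kᵢ = 1.096 — both > 1, two phases present.
Iterate (Newton) starting at ψ₂ = 0.54:
  ψ₂ = 0.540: g = 0.1422, g' = -0.716 → ψ₂ = 0.739
  ψ₂ = 0.739: g = 0.0228, g' = -0.515 → ψ₂ = 0.783
  ψ₂ = 0.783: g = 0.0006, g' = -0.489 → ψ₂ = 0.784
Converged at ψ₂ = 0.784.
  1: x = 0.063, y = 0.388
  2: x = 0.937, y = 0.612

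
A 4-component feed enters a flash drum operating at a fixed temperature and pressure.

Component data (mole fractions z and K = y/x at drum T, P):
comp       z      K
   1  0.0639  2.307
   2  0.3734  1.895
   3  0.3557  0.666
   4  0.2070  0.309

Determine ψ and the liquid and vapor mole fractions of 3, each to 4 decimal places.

Let ψ = V/F and solve Σ zᵢ(Kᵢ−1)/(1+ψ(Kᵢ−1)) = 0.
Feasibility: ΣzᵢKᵢ = 1.1559, Σzᵢ/Kᵢ = 1.4287 — both > 1, two phases present.
Newton iteration, ψ⁰ = 0.5:
  ψ = 0.5000: g = -0.07978, g' = -0.4706 → ψ = 0.3305
  ψ = 0.3305: g = -0.00267, g' = -0.4475 → ψ = 0.3245
Converged at ψ = 0.3245.
Compositions from xᵢ = zᵢ/(1+ψ(Kᵢ−1)), yᵢ = Kᵢxᵢ:
  1: x = 0.0449, y = 0.1035
  2: x = 0.2894, y = 0.5483
  3: x = 0.3989, y = 0.2657
  4: x = 0.2668, y = 0.0825

ψ = 0.3245, x_3 = 0.3989, y_3 = 0.2657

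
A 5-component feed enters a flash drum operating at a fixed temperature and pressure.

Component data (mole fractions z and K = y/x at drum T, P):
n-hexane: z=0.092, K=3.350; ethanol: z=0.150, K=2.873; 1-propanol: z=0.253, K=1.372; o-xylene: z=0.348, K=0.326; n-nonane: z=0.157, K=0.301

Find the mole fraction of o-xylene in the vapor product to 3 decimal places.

Material balance + equilibrium reduce to Σ zᵢ(Kᵢ−1)/(1+V/F(Kᵢ−1)) = 0.
Check two-phase: ΣzᵢKᵢ = 1.247 > 1 and Σzᵢ/Kᵢ = 1.853 > 1, so g(0) = 0.247 > 0 and g(1) = -0.853 < 0.
Newton–Raphson from V/F = 0.5:
  V/F = 0.500: g = -0.1986, g' = -0.814 → V/F = 0.256
  V/F = 0.256: g = -0.0062, g' = -0.812 → V/F = 0.248
Converged at V/F = 0.248.
Compositions from xᵢ = zᵢ/(1+V/F(Kᵢ−1)), yᵢ = Kᵢxᵢ:
  n-hexane: x = 0.058, y = 0.195
  ethanol: x = 0.102, y = 0.294
  1-propanol: x = 0.232, y = 0.318
  o-xylene: x = 0.418, y = 0.136
  n-nonane: x = 0.190, y = 0.057

y_o-xylene = 0.136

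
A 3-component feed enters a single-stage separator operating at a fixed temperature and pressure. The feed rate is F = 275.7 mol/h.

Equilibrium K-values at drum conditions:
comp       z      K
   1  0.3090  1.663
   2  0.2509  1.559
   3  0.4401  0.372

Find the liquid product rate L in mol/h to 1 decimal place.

Material balance + equilibrium reduce to Σ zᵢ(Kᵢ−1)/(1+V/F(Kᵢ−1)) = 0.
Feasibility: ΣzᵢKᵢ = 1.0687, Σzᵢ/Kᵢ = 1.5298 — both > 1, two phases present.
Newton–Raphson from V/F = 0.5:
  V/F = 0.5000: g = -0.13941, g' = -0.4933 → V/F = 0.2174
  V/F = 0.2174: g = -0.01597, g' = -0.3989 → V/F = 0.1774
  V/F = 0.1774: g = -0.00011, g' = -0.3935 → V/F = 0.1771
Converged at V/F = 0.1771.
Then V = V/F·F = 0.1771·275.7 = 48.8 mol/h and L = F − V = 226.9 mol/h.

L = 226.9 mol/h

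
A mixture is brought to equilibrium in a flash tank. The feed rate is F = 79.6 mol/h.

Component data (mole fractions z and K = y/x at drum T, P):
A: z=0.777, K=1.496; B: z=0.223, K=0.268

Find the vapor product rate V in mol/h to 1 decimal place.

Rachford–Rice: g(ψ) = Σ zᵢ(Kᵢ−1)/(1+ψ(Kᵢ−1)) = 0.
Check two-phase: ΣzᵢKᵢ = 1.222 > 1 and Σzᵢ/Kᵢ = 1.351 > 1, so g(0) = 0.222 > 0 and g(1) = -0.351 < 0.
Newton–Raphson from ψ = 0.5:
  ψ = 0.500: g = 0.0513, g' = -0.420 → ψ = 0.622
  ψ = 0.622: g = -0.0053, g' = -0.515 → ψ = 0.612
Converged at ψ = 0.612.
Then V = ψ·F = 0.6119·79.6 = 48.7 mol/h and L = F − V = 30.9 mol/h.

V = 48.7 mol/h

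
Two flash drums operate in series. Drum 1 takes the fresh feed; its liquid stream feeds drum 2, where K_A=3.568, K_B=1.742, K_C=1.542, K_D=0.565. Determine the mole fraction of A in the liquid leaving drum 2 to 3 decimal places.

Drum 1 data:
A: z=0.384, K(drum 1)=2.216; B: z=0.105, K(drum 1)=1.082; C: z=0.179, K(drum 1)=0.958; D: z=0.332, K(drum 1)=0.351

Drum 1:
Let ψ₁ = V/F and solve Σ zᵢ(Kᵢ−1)/(1+ψ₁(Kᵢ−1)) = 0.
g(0) = ΣzᵢKᵢ − 1 = 0.253 and g(1) = 1 − Σzᵢ/Kᵢ = -0.403, so a root lies in (0, 1).
Newton iteration, ψ₁⁰ = 0.5:
  ψ₁ = 0.500: g = -0.0280, g' = -0.527 → ψ₁ = 0.447
  ψ₁ = 0.447: g = -0.0003, g' = -0.517 → ψ₁ = 0.446
Converged at ψ₁ = 0.446.
Drum-1 compositions:
  A: x = 0.249, y = 0.552
  B: x = 0.101, y = 0.110
  C: x = 0.182, y = 0.175
  D: x = 0.467, y = 0.164
Drum-2 feed = drum-1 liquid: z₂ = (0.2489, 0.1013, 0.1824, 0.4674).
Drum 2:
Rachford–Rice: g(ψ₂) = Σ zᵢ(Kᵢ−1)/(1+ψ₂(Kᵢ−1)) = 0.
Check two-phase: ΣzᵢKᵢ = 1.610 > 1 and Σzᵢ/Kᵢ = 1.073 > 1, so g(0) = 0.610 > 0 and g(1) = -0.073 < 0.
Newton iteration, ψ₂⁰ = 0.62:
  ψ₂ = 0.620: g = 0.0937, g' = -0.466 → ψ₂ = 0.821
  ψ₂ = 0.821: g = 0.0046, g' = -0.431 → ψ₂ = 0.831
Converged at ψ₂ = 0.831.
  A: x = 0.079, y = 0.283
  B: x = 0.063, y = 0.109
  C: x = 0.126, y = 0.194
  D: x = 0.732, y = 0.414

x_A (drum 2) = 0.079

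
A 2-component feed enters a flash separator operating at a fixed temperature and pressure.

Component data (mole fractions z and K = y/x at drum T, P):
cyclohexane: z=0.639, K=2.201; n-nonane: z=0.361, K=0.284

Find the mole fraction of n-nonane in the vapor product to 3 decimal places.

Binary case is linear: z₁(K₁−1)(1+β(K₂−1)) + z₂(K₂−1)(1+β(K₁−1)) = 0
⇒ β = [z₁(K₁−1)+z₂(K₂−1)] / [−(K₁−1)(K₂−1)] = 0.5090/0.8599 = 0.592
Compositions from xᵢ = zᵢ/(1+β(Kᵢ−1)), yᵢ = Kᵢxᵢ:
  cyclohexane: x = 0.374, y = 0.822
  n-nonane: x = 0.626, y = 0.178

y_n-nonane = 0.178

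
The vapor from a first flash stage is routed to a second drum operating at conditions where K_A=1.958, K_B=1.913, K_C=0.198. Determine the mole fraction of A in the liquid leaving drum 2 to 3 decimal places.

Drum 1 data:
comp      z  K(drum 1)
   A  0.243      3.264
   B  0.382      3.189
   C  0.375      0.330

Drum 1:
Material balance + equilibrium reduce to Σ zᵢ(Kᵢ−1)/(1+ψ₁(Kᵢ−1)) = 0.
Check two-phase: ΣzᵢKᵢ = 2.135 > 1 and Σzᵢ/Kᵢ = 1.331 > 1, so g(0) = 1.135 > 0 and g(1) = -0.331 < 0.
Newton–Raphson from ψ₁ = 0.5:
  ψ₁ = 0.500: g = 0.2795, g' = -1.072 → ψ₁ = 0.761
  ψ₁ = 0.761: g = 0.0034, g' = -1.126 → ψ₁ = 0.764
Converged at ψ₁ = 0.764.
Drum-1 compositions:
  A: x = 0.089, y = 0.291
  B: x = 0.143, y = 0.456
  C: x = 0.768, y = 0.253
Drum-2 feed = drum-1 vapor: z₂ = (0.2906, 0.4559, 0.2534).
Drum 2:
Rachford–Rice: g(ψ₂) = Σ zᵢ(Kᵢ−1)/(1+ψ₂(Kᵢ−1)) = 0.
Check two-phase: ΣzᵢKᵢ = 1.491 > 1 and Σzᵢ/Kᵢ = 1.667 > 1, so g(0) = 0.491 > 0 and g(1) = -0.667 < 0.
Iterate (Newton) starting at ψ₂ = 0.68:
  ψ₂ = 0.680: g = -0.0217, g' = -1.031 → ψ₂ = 0.659
  ψ₂ = 0.659: g = -0.0005, g' = -0.982 → ψ₂ = 0.658
Converged at ψ₂ = 0.658.
  A: x = 0.178, y = 0.349
  B: x = 0.285, y = 0.545
  C: x = 0.537, y = 0.106

x_A (drum 2) = 0.178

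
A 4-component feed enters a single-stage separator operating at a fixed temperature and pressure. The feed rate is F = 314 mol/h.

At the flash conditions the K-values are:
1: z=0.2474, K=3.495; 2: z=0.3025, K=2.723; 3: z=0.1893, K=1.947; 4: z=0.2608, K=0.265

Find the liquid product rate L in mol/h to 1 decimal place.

L = 47.6 mol/h

Rachford–Rice: g(V/F) = Σ zᵢ(Kᵢ−1)/(1+V/F(Kᵢ−1)) = 0.
Feasibility: ΣzᵢKᵢ = 2.1260, Σzᵢ/Kᵢ = 1.2633 — both > 1, two phases present.
Newton–Raphson from V/F = 0.66:
  V/F = 0.6600: g = 0.21513, g' = -1.0122 → V/F = 0.8725
  V/F = 0.8725: g = -0.03378, g' = -1.4419 → V/F = 0.8491
  V/F = 0.8491: g = -0.00104, g' = -1.3557 → V/F = 0.8484
Converged at V/F = 0.8484.
Then V = V/F·F = 0.8484·314 = 266.4 mol/h and L = F − V = 47.6 mol/h.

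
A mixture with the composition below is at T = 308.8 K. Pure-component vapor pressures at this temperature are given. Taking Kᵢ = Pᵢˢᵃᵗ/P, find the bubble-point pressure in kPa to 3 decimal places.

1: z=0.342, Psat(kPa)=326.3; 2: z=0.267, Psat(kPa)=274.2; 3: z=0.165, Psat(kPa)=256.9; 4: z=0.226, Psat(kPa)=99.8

Pbub = 249.749 kPa

At the bubble point ψ → 0, so ΣzᵢKᵢ = 1 with Kᵢ = Pᵢˢᵃᵗ/P ⇒ P = ΣzᵢPᵢˢᵃᵗ.
P = 0.342·326.3 + 0.267·274.2 + 0.165·256.9 + 0.226·99.8 = 249.749 kPa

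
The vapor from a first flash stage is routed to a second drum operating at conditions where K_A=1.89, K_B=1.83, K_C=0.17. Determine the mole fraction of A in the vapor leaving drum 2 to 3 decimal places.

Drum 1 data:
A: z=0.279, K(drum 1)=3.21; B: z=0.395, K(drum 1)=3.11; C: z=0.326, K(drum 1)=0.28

y_A (drum 2) = 0.380

Drum 1:
Let ψ₁ = V/F and solve Σ zᵢ(Kᵢ−1)/(1+ψ₁(Kᵢ−1)) = 0.
g(0) = ΣzᵢKᵢ − 1 = 1.215 and g(1) = 1 − Σzᵢ/Kᵢ = -0.378, so a root lies in (0, 1).
Newton–Raphson from ψ₁ = 0.5:
  ψ₁ = 0.500: g = 0.3317, g' = -1.137 → ψ₁ = 0.792
  ψ₁ = 0.792: g = -0.0098, g' = -1.341 → ψ₁ = 0.785
Converged at ψ₁ = 0.785.
Drum-1 compositions:
  A: x = 0.102, y = 0.328
  B: x = 0.149, y = 0.463
  C: x = 0.749, y = 0.210
Drum-2 feed = drum-1 vapor: z₂ = (0.3276, 0.4626, 0.2098).
Drum 2:
Material balance + equilibrium reduce to Σ zᵢ(Kᵢ−1)/(1+ψ₂(Kᵢ−1)) = 0.
g(0) = ΣzᵢKᵢ − 1 = 0.501 and g(1) = 1 − Σzᵢ/Kᵢ = -0.660, so a root lies in (0, 1).
Iterate (Newton) starting at ψ₂ = 0.5:
  ψ₂ = 0.500: g = 0.1755, g' = -0.706 → ψ₂ = 0.749
  ψ₂ = 0.749: g = -0.0481, g' = -1.223 → ψ₂ = 0.709
  ψ₂ = 0.709: g = -0.0030, g' = -1.078 → ψ₂ = 0.707
Converged at ψ₂ = 0.707.
  A: x = 0.201, y = 0.380
  B: x = 0.292, y = 0.534
  C: x = 0.507, y = 0.086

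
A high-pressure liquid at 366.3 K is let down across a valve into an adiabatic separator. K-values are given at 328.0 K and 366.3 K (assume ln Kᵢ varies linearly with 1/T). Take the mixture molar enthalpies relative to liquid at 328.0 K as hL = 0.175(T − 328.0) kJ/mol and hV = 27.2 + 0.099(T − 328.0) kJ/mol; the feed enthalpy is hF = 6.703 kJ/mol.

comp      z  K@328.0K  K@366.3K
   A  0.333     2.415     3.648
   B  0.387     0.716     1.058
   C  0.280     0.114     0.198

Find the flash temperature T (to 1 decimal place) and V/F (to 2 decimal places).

T = 333.9 K, V/F = 0.21

Adiabatic flash: solve Rachford–Rice at each trial T, then check hF = ψ·hV(T) + (1−ψ)·hL(T).
  T = 328.0 K: K = (2.415, 0.716, 0.114), RR gives ψ = 0.134, H_out = 3.656 kJ/mol
  T = 366.3 K: K = (3.648, 1.058, 0.198), RR gives ψ = 0.528, H_out = 19.527 kJ/mol
  T = 347.1 K: K = (3.001, 0.879, 0.152), RR gives ψ = 0.356, H_out = 12.521 kJ/mol
  T = 337.6 K: K = (2.702, 0.796, 0.132), RR gives ψ = 0.255, H_out = 8.433 kJ/mol
  T = 332.8 K: K = (2.556, 0.756, 0.123), RR gives ψ = 0.198, H_out = 6.142 kJ/mol
  T = 335.2 K: K = (2.629, 0.776, 0.128), RR gives ψ = 0.227, H_out = 7.309 kJ/mol
  T = 334.0 K: K = (2.592, 0.766, 0.125), RR gives ψ = 0.212, H_out = 6.731 kJ/mol
Linear interpolation between T = 332.8 (H_out = 6.142) and T = 334.0 (H_out = 6.731) on hF = 6.703 gives T ≈ 333.9 K, at which ψ = 0.21.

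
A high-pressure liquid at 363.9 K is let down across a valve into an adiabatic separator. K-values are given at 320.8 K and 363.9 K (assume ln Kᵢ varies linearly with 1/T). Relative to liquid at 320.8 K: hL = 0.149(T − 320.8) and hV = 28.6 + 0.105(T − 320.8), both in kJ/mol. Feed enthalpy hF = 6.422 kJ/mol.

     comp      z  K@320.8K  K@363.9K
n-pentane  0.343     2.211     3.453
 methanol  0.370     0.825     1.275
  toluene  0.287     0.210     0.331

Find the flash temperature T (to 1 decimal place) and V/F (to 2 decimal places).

T = 322.0 K, V/F = 0.22

Adiabatic flash: solve Rachford–Rice at each trial T, then check hF = ψ·hV(T) + (1−ψ)·hL(T).
  T = 320.8 K: K = (2.211, 0.825, 0.210), RR gives ψ = 0.197, H_out = 5.624 kJ/mol
  T = 363.9 K: K = (3.453, 1.275, 0.331), RR gives ψ = 0.744, H_out = 26.290 kJ/mol
  T = 342.4 K: K = (2.804, 1.040, 0.268), RR gives ψ = 0.512, H_out = 17.371 kJ/mol
  T = 331.6 K: K = (2.499, 0.930, 0.238), RR gives ψ = 0.369, H_out = 11.997 kJ/mol
  T = 326.2 K: K = (2.353, 0.877, 0.224), RR gives ψ = 0.288, H_out = 8.963 kJ/mol
  T = 323.5 K: K = (2.282, 0.851, 0.217), RR gives ψ = 0.243, H_out = 7.336 kJ/mol
  T = 322.1 K: K = (2.245, 0.837, 0.213), RR gives ψ = 0.220, H_out = 6.460 kJ/mol
Linear interpolation between T = 320.8 (H_out = 5.624) and T = 322.1 (H_out = 6.460) on hF = 6.422 gives T ≈ 322.0 K, at which ψ = 0.22.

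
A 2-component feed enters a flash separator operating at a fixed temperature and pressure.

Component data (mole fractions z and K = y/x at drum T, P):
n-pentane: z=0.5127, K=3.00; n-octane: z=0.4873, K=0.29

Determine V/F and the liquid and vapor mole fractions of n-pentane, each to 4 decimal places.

V/F = 0.4785, x_n-pentane = 0.2620, y_n-pentane = 0.7860

Rachford–Rice: g(V/F) = Σ zᵢ(Kᵢ−1)/(1+V/F(Kᵢ−1)) = 0.
g(0) = ΣzᵢKᵢ − 1 = 0.6794 and g(1) = 1 − Σzᵢ/Kᵢ = -0.8512, so a root lies in (0, 1).
Binary case is linear: z₁(K₁−1)(1+V/F(K₂−1)) + z₂(K₂−1)(1+V/F(K₁−1)) = 0
⇒ V/F = [z₁(K₁−1)+z₂(K₂−1)] / [−(K₁−1)(K₂−1)] = 0.67942/1.42000 = 0.4785
Compositions from xᵢ = zᵢ/(1+V/F(Kᵢ−1)), yᵢ = Kᵢxᵢ:
  n-pentane: x = 0.2620, y = 0.7860
  n-octane: x = 0.7380, y = 0.2140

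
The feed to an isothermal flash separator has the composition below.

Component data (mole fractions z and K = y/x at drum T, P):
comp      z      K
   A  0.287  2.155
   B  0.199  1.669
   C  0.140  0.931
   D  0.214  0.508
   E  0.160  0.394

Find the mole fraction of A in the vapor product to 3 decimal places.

Rachford–Rice: g(ψ) = Σ zᵢ(Kᵢ−1)/(1+ψ(Kᵢ−1)) = 0.
Feasibility: ΣzᵢKᵢ = 1.253, Σzᵢ/Kᵢ = 1.230 — both > 1, two phases present.
Iterate (Newton) starting at ψ = 0.54:
  ψ = 0.540: g = 0.0044, g' = -0.420 → ψ = 0.551
Converged at ψ = 0.551.
Compositions from xᵢ = zᵢ/(1+ψ(Kᵢ−1)), yᵢ = Kᵢxᵢ:
  A: x = 0.175, y = 0.378
  B: x = 0.145, y = 0.243
  C: x = 0.146, y = 0.135
  D: x = 0.293, y = 0.149
  E: x = 0.240, y = 0.095

y_A = 0.378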